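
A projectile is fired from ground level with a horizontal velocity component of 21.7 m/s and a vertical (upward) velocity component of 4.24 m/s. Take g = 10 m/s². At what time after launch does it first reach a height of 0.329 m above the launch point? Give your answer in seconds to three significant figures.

0.0864 s

Height y(t) = 4.240 t − 5.000 t² = 0.329 gives 5.000 t² − 4.240 t + 0.329 = 0.
Quadratic formula: t = (4.240 ± √11.398) / 10.0 = (4.240 ± 3.376) / 10.0 → t = 0.08640 s or 0.7616 s.
The first (ascending) time is 0.08640 s.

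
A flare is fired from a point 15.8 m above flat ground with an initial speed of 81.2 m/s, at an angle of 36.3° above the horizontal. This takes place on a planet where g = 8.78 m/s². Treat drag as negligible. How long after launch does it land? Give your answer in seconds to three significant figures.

11.3 s

vₓ = 81.20 cos 36.3° = 65.44 m/s; v_y0 = 81.20 sin 36.3° = 48.07 m/s.
With up positive and y = 0 at the ground: y(t) = 15.8 + (48.07) t − 4.390 t². Setting y = 0 and taking the positive root: t = [48.07 + √(48.07² + 2·8.78·15.8)] / 8.78 = (48.07 + 50.88) / 8.78 = 11.27 s.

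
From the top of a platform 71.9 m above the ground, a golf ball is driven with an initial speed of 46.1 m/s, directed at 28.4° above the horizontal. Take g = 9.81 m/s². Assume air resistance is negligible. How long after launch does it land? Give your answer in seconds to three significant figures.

vₓ = 46.10 cos 28.4° = 40.55 m/s; v_y0 = 46.10 sin 28.4° = 21.93 m/s.
The projectile lands when y = 71.9 + (21.93) t − ½·9.81·t² = 0. Positive root: t = (21.93 + √(21.93² + 2·9.81·71.9)) / 9.81 = (21.93 + 43.49) / 9.81 = 6.668 s.

6.67 s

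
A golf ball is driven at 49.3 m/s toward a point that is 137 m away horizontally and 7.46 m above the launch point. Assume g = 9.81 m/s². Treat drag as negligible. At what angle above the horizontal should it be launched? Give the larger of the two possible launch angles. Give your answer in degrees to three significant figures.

72.9°

Trajectory: y = x tanθ − g x² (1 + tan²θ)/(2v₀²). With x = 137, y = 7.46, v₀ = 49.3, g = 9.81:
37.88 tan²θ − 137 tanθ + (45.34) = 0.
tanθ = [137 ± √(137² − 4 × 37.88 × (45.34))] / (2 × 37.88) = (137 ± 109.1) / 75.76, giving tanθ = 0.3685 or 3.248.
θ = 20.23° or 72.89°; the larger is 72.89°.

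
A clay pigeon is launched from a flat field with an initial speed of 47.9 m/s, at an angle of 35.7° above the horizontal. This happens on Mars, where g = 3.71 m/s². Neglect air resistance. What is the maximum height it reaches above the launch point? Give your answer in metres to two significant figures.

vₓ = 47.90 cos 35.7° = 38.90 m/s; v_y0 = 47.90 sin 35.7° = 27.95 m/s.
Peak height H = v_y0² / (2g) = 781.29 / 7.420 = 105.3 m.

110 m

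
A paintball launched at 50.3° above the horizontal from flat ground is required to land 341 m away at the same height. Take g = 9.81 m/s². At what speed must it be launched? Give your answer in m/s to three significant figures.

58.3 m/s

Level-ground range: R = v₀² sin(2θ)/g, so v₀ = √(gR / sin 2θ).
v₀ = √(9.81 × 341 / sin 100.6°) = √(3345 / 0.9829) = √3403.3 = 58.34 m/s.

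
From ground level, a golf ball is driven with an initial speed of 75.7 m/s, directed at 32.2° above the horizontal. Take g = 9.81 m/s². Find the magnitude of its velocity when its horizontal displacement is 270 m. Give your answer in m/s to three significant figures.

64.1 m/s

Horizontal component vₓ = 75.70 cos 32.2° = 64.06 m/s; vertical v_y0 = 75.70 sin 32.2° = 40.34 m/s.
Time to reach x = 270 m: t = x/vₓ = 270/64.06 = 4.215 s.
Vertical velocity there: v_y = v_y0 − g t = 40.34 − 9.81 × 4.215 = −1.010 m/s.
Speed: √(vₓ² + v_y²) = √(64.06² + 1.010²) = 64.06 m/s.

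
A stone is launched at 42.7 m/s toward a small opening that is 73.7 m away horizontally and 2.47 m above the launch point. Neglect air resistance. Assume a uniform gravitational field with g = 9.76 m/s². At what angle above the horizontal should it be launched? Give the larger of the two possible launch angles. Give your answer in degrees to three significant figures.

Trajectory: y = x tanθ − g x² (1 + tan²θ)/(2v₀²). With x = 73.7, y = 2.47, v₀ = 42.7, g = 9.76:
14.54 tan²θ − 73.7 tanθ + (17.01) = 0.
tanθ = [73.7 ± √(73.7² − 4 × 14.54 × (17.01))] / (2 × 14.54) = (73.7 ± 66.65) / 29.08, giving tanθ = 0.2424 or 4.827.
θ = 13.62° or 78.30°; the larger is 78.30°.

78.3°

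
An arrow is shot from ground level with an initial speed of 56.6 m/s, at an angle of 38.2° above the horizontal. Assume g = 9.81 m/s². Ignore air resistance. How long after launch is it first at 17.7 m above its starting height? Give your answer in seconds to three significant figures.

0.548 s

Resolve: vₓ = 56.60 cos 38.2° = 44.48 m/s and v_y0 = 56.60 sin 38.2° = 35.00 m/s.
Require v_y0 t − ½ g t² = 17.7, i.e. 4.905 t² − 35.00 t + 17.7 = 0.
Quadratic formula: t = (35.00 ± √877.86) / 9.81 = (35.00 ± 29.63) / 9.81 → t = 0.5477 s or 6.588 s.
The first (ascending) time is 0.5477 s.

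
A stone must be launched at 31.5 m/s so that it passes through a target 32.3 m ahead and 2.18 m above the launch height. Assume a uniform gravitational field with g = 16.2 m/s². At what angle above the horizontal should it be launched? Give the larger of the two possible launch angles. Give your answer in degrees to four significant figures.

73.73°

Trajectory: y = x tanθ − g x² (1 + tan²θ)/(2v₀²). With x = 32.3, y = 2.18, v₀ = 31.5, g = 16.2:
8.517 tan²θ − 32.3 tanθ + (10.70) = 0.
tanθ = [32.3 ± √(32.3² − 4 × 8.517 × (10.70))] / (2 × 8.517) = (32.3 ± 26.06) / 17.03, giving tanθ = 0.3666 or 3.426.
θ = 20.13° or 73.73°; the larger is 73.73°.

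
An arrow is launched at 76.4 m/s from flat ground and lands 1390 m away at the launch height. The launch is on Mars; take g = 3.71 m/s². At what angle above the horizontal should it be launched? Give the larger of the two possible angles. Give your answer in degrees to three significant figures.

59.0°

R = v₀² sin 2θ / g gives sin 2θ = gR/v₀² = 3.71·1390/76.4² = 0.8835.
2θ = 62.07° or 180° − 62.07° = 117.9°, so θ = 31.03° or 58.97°.
The larger angle is 58.97°.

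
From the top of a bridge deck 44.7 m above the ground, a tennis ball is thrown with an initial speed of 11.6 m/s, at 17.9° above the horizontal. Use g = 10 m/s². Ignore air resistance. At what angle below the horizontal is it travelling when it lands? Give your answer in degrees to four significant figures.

69.87°

Resolve: vₓ = 11.60 cos 17.9° = 11.04 m/s and v_y0 = 11.60 sin 17.9° = 3.565 m/s.
The projectile lands when y = 44.7 + (3.565) t − ½·10.0·t² = 0. Positive root: t = (3.565 + √(3.565² + 2·10.0·44.7)) / 10.0 = (3.565 + 30.11) / 10.0 = 3.368 s.
At impact: v_y = v_y0 − g t = −30.11 m/s; vₓ = 11.04 m/s.
Angle below horizontal: arctan(|v_y|/vₓ) = arctan(30.11/11.04) = 69.87°.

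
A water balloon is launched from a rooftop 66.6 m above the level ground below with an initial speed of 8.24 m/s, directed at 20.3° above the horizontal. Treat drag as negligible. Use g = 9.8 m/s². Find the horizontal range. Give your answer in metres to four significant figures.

30.84 m

Resolve: vₓ = 8.240 cos 20.3° = 7.728 m/s and v_y0 = 8.240 sin 20.3° = 2.859 m/s.
With up positive and y = 0 at the ground: y(t) = 66.6 + (2.859) t − 4.900 t². Setting y = 0 and taking the positive root: t = [2.859 + √(2.859² + 2·9.80·66.6)] / 9.80 = (2.859 + 36.24) / 9.80 = 3.990 s.
Horizontal distance: R = vₓ t = 7.728 × 3.990 = 30.84 m.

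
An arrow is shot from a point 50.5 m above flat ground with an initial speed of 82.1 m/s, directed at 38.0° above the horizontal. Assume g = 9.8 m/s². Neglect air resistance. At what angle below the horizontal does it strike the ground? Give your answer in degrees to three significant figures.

Components: vₓ = 82.10 cos 38.0° = 64.70 m/s, v_y0 = 82.10 sin 38.0° = 50.55 m/s.
With up positive and y = 0 at the ground: y(t) = 50.5 + (50.55) t − 4.900 t². Setting y = 0 and taking the positive root: t = [50.55 + √(50.55² + 2·9.80·50.5)] / 9.80 = (50.55 + 59.54) / 9.80 = 11.23 s.
At impact: v_y = v_y0 − g t = −59.54 m/s; vₓ = 64.70 m/s.
Angle below horizontal: arctan(|v_y|/vₓ) = arctan(59.54/64.70) = 42.62°.

42.6°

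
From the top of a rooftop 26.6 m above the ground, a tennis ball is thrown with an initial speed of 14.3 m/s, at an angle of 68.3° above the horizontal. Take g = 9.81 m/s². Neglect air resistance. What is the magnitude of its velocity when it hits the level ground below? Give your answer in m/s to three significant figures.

27.0 m/s

vₓ = 14.30 cos 68.3° = 5.287 m/s; v_y0 = 14.30 sin 68.3° = 13.29 m/s.
The projectile lands when y = 26.6 + (13.29) t − ½·9.81·t² = 0. Positive root: t = (13.29 + √(13.29² + 2·9.81·26.6)) / 9.81 = (13.29 + 26.43) / 9.81 = 4.048 s.
Vertical velocity at impact: v_y = v_y0 − g t = 13.29 − 9.81 × 4.048 = −26.43 m/s.
Speed: |v| = √(vₓ² + v_y²) = √(5.287² + 26.43²) = 26.95 m/s.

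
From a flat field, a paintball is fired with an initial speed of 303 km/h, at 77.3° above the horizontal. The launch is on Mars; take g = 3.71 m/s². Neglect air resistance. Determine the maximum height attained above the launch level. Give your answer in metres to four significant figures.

Convert: 303 km/h = 303/3.6 = 84.17 m/s.
Resolve: vₓ = 84.17 cos 77.3° = 18.50 m/s and v_y0 = 84.17 sin 77.3° = 82.11 m/s.
At the apex v_y = 0, so H = v_y0²/(2g) = 82.11²/7.420 = 908.6 m.

908.6 m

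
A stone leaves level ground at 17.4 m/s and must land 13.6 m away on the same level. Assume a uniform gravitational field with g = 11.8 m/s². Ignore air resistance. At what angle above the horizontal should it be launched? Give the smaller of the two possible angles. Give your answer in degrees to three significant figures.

R = v₀² sin 2θ / g gives sin 2θ = gR/v₀² = 11.8·13.6/17.4² = 0.5301.
2θ = 32.01° or 180° − 32.01° = 148.0°, so θ = 16.00° or 74.00°.
The smaller angle is 16.00°.

16.0°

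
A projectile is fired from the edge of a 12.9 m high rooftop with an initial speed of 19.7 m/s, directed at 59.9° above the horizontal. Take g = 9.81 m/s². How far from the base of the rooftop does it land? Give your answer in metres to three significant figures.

Resolve: vₓ = 19.70 cos 59.9° = 9.880 m/s and v_y0 = 19.70 sin 59.9° = 17.04 m/s.
With up positive and y = 0 at the ground: y(t) = 12.9 + (17.04) t − 4.905 t². Setting y = 0 and taking the positive root: t = [17.04 + √(17.04² + 2·9.81·12.9)] / 9.81 = (17.04 + 23.31) / 9.81 = 4.114 s.
Horizontal distance: R = vₓ t = 9.880 × 4.114 = 40.65 m.

40.6 m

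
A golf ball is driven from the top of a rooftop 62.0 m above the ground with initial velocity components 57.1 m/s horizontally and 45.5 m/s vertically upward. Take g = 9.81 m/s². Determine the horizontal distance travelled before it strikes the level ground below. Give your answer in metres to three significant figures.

The projectile lands when y = 62.0 + (45.50) t − ½·9.81·t² = 0. Positive root: t = (45.50 + √(45.50² + 2·9.81·62.0)) / 9.81 = (45.50 + 57.33) / 9.81 = 10.48 s.
Horizontal distance: R = vₓ t = 57.10 × 10.48 = 598.5 m.

599 m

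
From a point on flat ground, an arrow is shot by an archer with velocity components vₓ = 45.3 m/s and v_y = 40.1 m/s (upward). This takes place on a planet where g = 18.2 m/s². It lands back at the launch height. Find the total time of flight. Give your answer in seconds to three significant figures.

Time of flight on level ground: T = 2 v_y0 / g = 2 × 40.10 / 18.2 = 4.407 s.

4.41 s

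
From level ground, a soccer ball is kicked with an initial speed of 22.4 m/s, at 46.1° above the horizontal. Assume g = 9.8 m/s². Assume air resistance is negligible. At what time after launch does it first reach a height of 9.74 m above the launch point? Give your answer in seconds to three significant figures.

vₓ = 22.40 cos 46.1° = 15.53 m/s; v_y0 = 22.40 sin 46.1° = 16.14 m/s.
Height y(t) = 16.14 t − 4.900 t² = 9.74 gives 4.900 t² − 16.14 t + 9.74 = 0.
t = [16.14 ± √(16.14² − 2·9.80·9.74)] / 9.80 = (16.14 ± 8.343) / 9.80, so t = 0.7956 s or t = 2.498 s.
The first (ascending) time is 0.7956 s.

0.796 s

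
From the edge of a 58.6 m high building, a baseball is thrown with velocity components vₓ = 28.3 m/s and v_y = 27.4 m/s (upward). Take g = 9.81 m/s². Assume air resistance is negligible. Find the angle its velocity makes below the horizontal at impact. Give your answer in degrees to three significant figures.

The projectile lands when y = 58.6 + (27.40) t − ½·9.81·t² = 0. Positive root: t = (27.40 + √(27.40² + 2·9.81·58.6)) / 9.81 = (27.40 + 43.59) / 9.81 = 7.237 s.
At impact: v_y = v_y0 − g t = −43.59 m/s; vₓ = 28.30 m/s.
Angle below horizontal: arctan(|v_y|/vₓ) = arctan(43.59/28.30) = 57.01°.

57.0°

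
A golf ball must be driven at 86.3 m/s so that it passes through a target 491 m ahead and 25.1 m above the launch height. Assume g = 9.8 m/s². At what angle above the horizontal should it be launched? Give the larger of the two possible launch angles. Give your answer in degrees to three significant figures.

Trajectory: y = x tanθ − g x² (1 + tan²θ)/(2v₀²). With x = 491, y = 25.1, v₀ = 86.3, g = 9.80:
158.6 tan²θ − 491 tanθ + (183.7) = 0.
tanθ = [491 ± √(491² − 4 × 158.6 × (183.7))] / (2 × 158.6) = (491 ± 352.9) / 317.2, giving tanθ = 0.4354 or 2.660.
θ = 23.53° or 69.40°; the larger is 69.40°.

69.4°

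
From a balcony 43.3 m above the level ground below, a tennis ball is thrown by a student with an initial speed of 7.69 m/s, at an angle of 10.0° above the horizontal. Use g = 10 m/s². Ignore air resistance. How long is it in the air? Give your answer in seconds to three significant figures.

vₓ = 7.690 cos 10.0° = 7.573 m/s; v_y0 = 7.690 sin 10.0° = 1.335 m/s.
The projectile lands when y = 43.3 + (1.335) t − ½·10.0·t² = 0. Positive root: t = (1.335 + √(1.335² + 2·10.0·43.3)) / 10.0 = (1.335 + 29.46) / 10.0 = 3.079 s.

3.08 s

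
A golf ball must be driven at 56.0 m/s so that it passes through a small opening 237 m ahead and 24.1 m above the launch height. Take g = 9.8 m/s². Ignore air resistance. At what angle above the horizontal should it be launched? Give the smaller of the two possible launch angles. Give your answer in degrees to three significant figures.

31.4°

Trajectory: y = x tanθ − g x² (1 + tan²θ)/(2v₀²). With x = 237, y = 24.1, v₀ = 56.0, g = 9.80:
87.76 tan²θ − 237 tanθ + (111.9) = 0.
tanθ = [237 ± √(237² − 4 × 87.76 × (111.9))] / (2 × 87.76) = (237 ± 130.0) / 175.5, giving tanθ = 0.6096 or 2.091.
θ = 31.37° or 64.44°; the smaller is 31.37°.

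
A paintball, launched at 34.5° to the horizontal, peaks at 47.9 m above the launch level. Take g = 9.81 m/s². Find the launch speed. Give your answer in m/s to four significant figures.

At the peak v_y = 0, so v_y0 = √(2gH) = √(2 × 9.81 × 47.9) = 30.66 m/s.
v_y0 = v₀ sin θ ⇒ v₀ = 30.66 / sin 34.5° = 54.12 m/s.

54.12 m/s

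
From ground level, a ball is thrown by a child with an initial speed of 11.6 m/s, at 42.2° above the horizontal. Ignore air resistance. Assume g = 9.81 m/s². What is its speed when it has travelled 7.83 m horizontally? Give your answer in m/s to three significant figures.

vₓ = 11.60 cos 42.2° = 8.593 m/s; v_y0 = 11.60 sin 42.2° = 7.792 m/s.
At x = 7.83 m, t = x/vₓ = 7.83/8.593 = 0.9112 s.
Vertical velocity there: v_y = v_y0 − g t = 7.792 − 9.81 × 0.9112 = −1.147 m/s.
Speed: √(vₓ² + v_y²) = √(8.593² + 1.147²) = 8.669 m/s.

8.67 m/s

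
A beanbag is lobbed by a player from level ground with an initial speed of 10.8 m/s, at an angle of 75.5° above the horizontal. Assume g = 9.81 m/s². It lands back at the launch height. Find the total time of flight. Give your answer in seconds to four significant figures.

2.132 s

Horizontal component vₓ = 10.80 cos 75.5° = 2.704 m/s; vertical v_y0 = 10.80 sin 75.5° = 10.46 m/s.
Landing at launch height ⇒ T = 2 v_y0 / g = 2 × 10.46 / 9.81 = 2.132 s.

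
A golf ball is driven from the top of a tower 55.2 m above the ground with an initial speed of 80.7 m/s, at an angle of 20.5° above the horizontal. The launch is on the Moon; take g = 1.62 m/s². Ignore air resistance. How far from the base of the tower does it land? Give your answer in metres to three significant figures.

2780 m

Resolve: vₓ = 80.70 cos 20.5° = 75.59 m/s and v_y0 = 80.70 sin 20.5° = 28.26 m/s.
Vertical motion (up positive, ground at y = 0): 0.8100 t² − (28.26) t − 55.2 = 0, so t = (28.26 + √(28.26² + 2·1.62·55.2)) / 1.62 = (28.26 + 31.27) / 1.62 = 36.75 s.
Horizontal distance: R = vₓ t = 75.59 × 36.75 = 2778 m.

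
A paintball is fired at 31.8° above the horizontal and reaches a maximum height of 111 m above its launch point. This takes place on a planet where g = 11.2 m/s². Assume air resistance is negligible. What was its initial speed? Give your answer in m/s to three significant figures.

At the peak v_y = 0, so v_y0 = √(2gH) = √(2 × 11.2 × 111) = 49.86 m/s.
v_y0 = v₀ sin θ ⇒ v₀ = 49.86 / sin 31.8° = 94.63 m/s.

94.6 m/s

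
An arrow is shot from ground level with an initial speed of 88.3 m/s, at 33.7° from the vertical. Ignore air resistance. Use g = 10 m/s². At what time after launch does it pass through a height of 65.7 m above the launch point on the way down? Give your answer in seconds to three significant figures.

vₓ = 88.30 sin 33.7° = 48.99 m/s; v_y0 = 88.30 cos 33.7° = 73.46 m/s.
Height y(t) = 73.46 t − 5.000 t² = 65.7 gives 5.000 t² − 73.46 t + 65.7 = 0.
Quadratic formula: t = (73.46 ± √4082.6) / 10.0 = (73.46 ± 63.90) / 10.0 → t = 0.9566 s or 13.74 s.
The descending-branch root is 13.74 s.

13.7 s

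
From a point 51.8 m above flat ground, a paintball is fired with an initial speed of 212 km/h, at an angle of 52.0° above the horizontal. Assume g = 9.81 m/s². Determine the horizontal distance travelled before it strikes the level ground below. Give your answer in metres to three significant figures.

Convert: 212 km/h = 212/3.6 = 58.89 m/s.
vₓ = 58.89 cos 52.0° = 36.26 m/s; v_y0 = 58.89 sin 52.0° = 46.41 m/s.
Vertical motion (up positive, ground at y = 0): 4.905 t² − (46.41) t − 51.8 = 0, so t = (46.41 + √(46.41² + 2·9.81·51.8)) / 9.81 = (46.41 + 56.30) / 9.81 = 10.47 s.
Horizontal distance: R = vₓ t = 36.26 × 10.47 = 379.6 m.

380 m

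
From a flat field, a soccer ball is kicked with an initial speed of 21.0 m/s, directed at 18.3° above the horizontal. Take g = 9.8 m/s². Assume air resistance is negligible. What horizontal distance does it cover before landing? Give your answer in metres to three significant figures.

26.8 m

Resolve: vₓ = 21.00 cos 18.3° = 19.94 m/s and v_y0 = 21.00 sin 18.3° = 6.594 m/s.
Flight time T = 2 v_y0 / g = 1.346 s.
Horizontal distance R = vₓ T = 19.94 × 1.346 = 26.83 m.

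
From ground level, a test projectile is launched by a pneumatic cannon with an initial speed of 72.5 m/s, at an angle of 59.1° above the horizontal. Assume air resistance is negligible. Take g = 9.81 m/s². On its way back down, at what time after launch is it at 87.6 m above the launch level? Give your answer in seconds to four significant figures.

11.07 s

Horizontal component vₓ = 72.50 cos 59.1° = 37.23 m/s; vertical v_y0 = 72.50 sin 59.1° = 62.21 m/s.
Set y = v_y0 t − ½ g t² = 87.6: 4.905 t² − 62.21 t + 87.6 = 0.
t = [62.21 ± √(62.21² − 2·9.81·87.6)] / 9.81 = (62.21 ± 46.38) / 9.81, so t = 1.613 s or t = 11.07 s.
The descending-branch root is 11.07 s.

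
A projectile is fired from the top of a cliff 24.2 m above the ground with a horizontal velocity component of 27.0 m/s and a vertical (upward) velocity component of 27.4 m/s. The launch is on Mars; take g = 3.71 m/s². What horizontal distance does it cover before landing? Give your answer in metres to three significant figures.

With up positive and y = 0 at the ground: y(t) = 24.2 + (27.40) t − 1.855 t². Setting y = 0 and taking the positive root: t = [27.40 + √(27.40² + 2·3.71·24.2)] / 3.71 = (27.40 + 30.50) / 3.71 = 15.61 s.
Horizontal distance: R = vₓ t = 27.00 × 15.61 = 421.4 m.

421 m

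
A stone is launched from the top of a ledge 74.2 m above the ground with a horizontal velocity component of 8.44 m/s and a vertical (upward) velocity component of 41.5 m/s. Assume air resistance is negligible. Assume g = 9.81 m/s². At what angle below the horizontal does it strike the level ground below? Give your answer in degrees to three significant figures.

81.5°

With up positive and y = 0 at the ground: y(t) = 74.2 + (41.50) t − 4.905 t². Setting y = 0 and taking the positive root: t = [41.50 + √(41.50² + 2·9.81·74.2)] / 9.81 = (41.50 + 56.37) / 9.81 = 9.977 s.
At impact: v_y = v_y0 − g t = −56.37 m/s; vₓ = 8.440 m/s.
Angle below horizontal: arctan(|v_y|/vₓ) = arctan(56.37/8.440) = 81.49°.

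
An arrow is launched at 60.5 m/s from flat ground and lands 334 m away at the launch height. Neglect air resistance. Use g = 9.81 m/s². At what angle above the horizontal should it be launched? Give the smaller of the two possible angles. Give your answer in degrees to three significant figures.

R = v₀² sin 2θ / g gives sin 2θ = gR/v₀² = 9.81·334/60.5² = 0.8952.
2θ = 63.53° or 180° − 63.53° = 116.5°, so θ = 31.77° or 58.23°.
The smaller angle is 31.77°.

31.8°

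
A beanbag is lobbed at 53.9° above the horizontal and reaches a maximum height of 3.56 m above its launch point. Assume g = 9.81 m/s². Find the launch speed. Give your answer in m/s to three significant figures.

10.3 m/s

At the peak v_y = 0, so v_y0 = √(2gH) = √(2 × 9.81 × 3.56) = 8.357 m/s.
v_y0 = v₀ sin θ ⇒ v₀ = 8.357 / sin 53.9° = 10.34 m/s.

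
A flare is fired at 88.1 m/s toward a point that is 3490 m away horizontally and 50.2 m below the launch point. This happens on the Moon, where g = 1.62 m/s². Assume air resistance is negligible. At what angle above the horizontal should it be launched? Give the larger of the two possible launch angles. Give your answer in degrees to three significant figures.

Trajectory: y = x tanθ − g x² (1 + tan²θ)/(2v₀²). With x = 3490, y = −50.2, v₀ = 88.1, g = 1.62:
1271 tan²θ − 3490 tanθ + (1221) = 0.
tanθ = [3490 ± √(3490² − 4 × 1271 × (1221))] / (2 × 1271) = (3490 ± 2444) / 2542, giving tanθ = 0.4115 or 2.334.
θ = 22.37° or 66.81°; the larger is 66.81°.

66.8°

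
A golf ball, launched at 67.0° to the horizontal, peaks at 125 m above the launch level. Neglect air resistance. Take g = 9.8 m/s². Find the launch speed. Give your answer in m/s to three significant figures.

At the peak v_y = 0, so v_y0 = √(2gH) = √(2 × 9.80 × 125) = 49.50 m/s.
v_y0 = v₀ sin θ ⇒ v₀ = 49.50 / sin 67.0° = 53.77 m/s.

53.8 m/s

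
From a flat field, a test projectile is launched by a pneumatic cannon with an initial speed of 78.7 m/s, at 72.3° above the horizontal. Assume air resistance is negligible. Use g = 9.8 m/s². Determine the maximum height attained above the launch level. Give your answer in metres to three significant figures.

287 m

Resolve: vₓ = 78.70 cos 72.3° = 23.93 m/s and v_y0 = 78.70 sin 72.3° = 74.97 m/s.
Maximum height: H = v_y0² / (2g) = 74.97² / (2 × 9.80) = 286.8 m.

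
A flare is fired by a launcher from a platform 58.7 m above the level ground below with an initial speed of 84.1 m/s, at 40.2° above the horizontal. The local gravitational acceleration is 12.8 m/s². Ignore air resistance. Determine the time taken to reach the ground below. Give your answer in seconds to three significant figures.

vₓ = 84.10 cos 40.2° = 64.24 m/s; v_y0 = 84.10 sin 40.2° = 54.28 m/s.
Vertical motion (up positive, ground at y = 0): 6.400 t² − (54.28) t − 58.7 = 0, so t = (54.28 + √(54.28² + 2·12.8·58.7)) / 12.8 = (54.28 + 66.70) / 12.8 = 9.452 s.

9.45 s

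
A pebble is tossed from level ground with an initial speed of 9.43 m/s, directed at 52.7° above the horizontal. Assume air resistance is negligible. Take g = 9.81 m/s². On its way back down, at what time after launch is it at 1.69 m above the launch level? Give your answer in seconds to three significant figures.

1.25 s

Resolve: vₓ = 9.430 cos 52.7° = 5.714 m/s and v_y0 = 9.430 sin 52.7° = 7.501 m/s.
Require v_y0 t − ½ g t² = 1.69, i.e. 4.905 t² − 7.501 t + 1.69 = 0.
Quadratic formula: t = (7.501 ± √23.112) / 9.81 = (7.501 ± 4.807) / 9.81 → t = 0.2746 s or 1.255 s.
The descending-branch root is 1.255 s.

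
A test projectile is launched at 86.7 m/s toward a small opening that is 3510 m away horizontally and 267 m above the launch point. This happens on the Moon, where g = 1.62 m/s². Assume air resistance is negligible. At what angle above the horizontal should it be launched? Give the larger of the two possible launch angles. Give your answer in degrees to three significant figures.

64.1°

Trajectory: y = x tanθ − g x² (1 + tan²θ)/(2v₀²). With x = 3510, y = 267, v₀ = 86.7, g = 1.62:
1328 tan²θ − 3510 tanθ + (1595) = 0.
tanθ = [3510 ± √(3510² − 4 × 1328 × (1595))] / (2 × 1328) = (3510 ± 1963) / 2655, giving tanθ = 0.5827 or 2.061.
θ = 30.23° or 64.12°; the larger is 64.12°.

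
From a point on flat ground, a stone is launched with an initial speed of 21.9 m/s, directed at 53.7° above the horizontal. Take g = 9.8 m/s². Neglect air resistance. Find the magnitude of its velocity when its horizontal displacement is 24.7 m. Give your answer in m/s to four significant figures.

vₓ = 21.90 cos 53.7° = 12.97 m/s; v_y0 = 21.90 sin 53.7° = 17.65 m/s.
At x = 24.7 m, t = x/vₓ = 24.7/12.97 = 1.905 s.
Vertical velocity there: v_y = v_y0 − g t = 17.65 − 9.80 × 1.905 = −1.020 m/s.
Speed: √(vₓ² + v_y²) = √(12.97² + 1.020²) = 13.01 m/s.

13.01 m/s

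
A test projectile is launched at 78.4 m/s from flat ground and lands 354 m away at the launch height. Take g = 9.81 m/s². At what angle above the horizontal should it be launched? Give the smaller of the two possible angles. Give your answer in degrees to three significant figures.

From R = (v₀²/g) sin 2θ: sin 2θ = 9.81 × 354 / 6146.6 = 0.5650.
2θ = 34.40° or 180° − 34.40° = 145.6°, so θ = 17.20° or 72.80°.
The smaller angle is 17.20°.

17.2°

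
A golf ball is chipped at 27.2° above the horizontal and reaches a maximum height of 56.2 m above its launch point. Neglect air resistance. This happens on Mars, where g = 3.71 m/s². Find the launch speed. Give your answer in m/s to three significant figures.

At the peak v_y = 0, so v_y0 = √(2gH) = √(2 × 3.71 × 56.2) = 20.42 m/s.
v_y0 = v₀ sin θ ⇒ v₀ = 20.42 / sin 27.2° = 44.67 m/s.

44.7 m/s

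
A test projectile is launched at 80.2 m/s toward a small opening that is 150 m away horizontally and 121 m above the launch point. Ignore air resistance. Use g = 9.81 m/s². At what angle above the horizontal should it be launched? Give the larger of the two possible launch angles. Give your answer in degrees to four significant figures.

Trajectory: y = x tanθ − g x² (1 + tan²θ)/(2v₀²). With x = 150, y = 121, v₀ = 80.2, g = 9.81:
17.16 tan²θ − 150 tanθ + (138.2) = 0.
tanθ = [150 ± √(150² − 4 × 17.16 × (138.2))] / (2 × 17.16) = (150 ± 114.1) / 34.32, giving tanθ = 1.046 or 7.696.
θ = 46.30° or 82.60°; the larger is 82.60°.

82.60°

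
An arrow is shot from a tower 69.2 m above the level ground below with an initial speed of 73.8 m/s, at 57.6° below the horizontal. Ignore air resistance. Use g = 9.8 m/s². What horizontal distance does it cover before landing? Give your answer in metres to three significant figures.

40.6 m

Components: vₓ = 73.80 cos 57.6° = 39.54 m/s, v_y0 = −62.31 m/s (downward).
The projectile lands when y = 69.2 + (−62.31) t − ½·9.80·t² = 0. Positive root: t = (−62.31 + √(62.31² + 2·9.80·69.2)) / 9.80 = (−62.31 + 72.38) / 9.80 = 1.028 s.
Horizontal distance: R = vₓ t = 39.54 × 1.028 = 40.63 m.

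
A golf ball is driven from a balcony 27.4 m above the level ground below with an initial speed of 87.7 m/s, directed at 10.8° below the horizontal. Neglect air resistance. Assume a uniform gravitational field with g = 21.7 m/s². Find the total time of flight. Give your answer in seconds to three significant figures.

Resolve: vₓ = 87.70 cos 10.8° = 86.15 m/s and v_y0 = −16.43 m/s (downward).
With up positive and y = 0 at the ground: y(t) = 27.4 + (−16.43) t − 10.85 t². Setting y = 0 and taking the positive root: t = [−16.43 + √(16.43² + 2·21.7·27.4)] / 21.7 = (−16.43 + 38.20) / 21.7 = 1.003 s.

1.00 s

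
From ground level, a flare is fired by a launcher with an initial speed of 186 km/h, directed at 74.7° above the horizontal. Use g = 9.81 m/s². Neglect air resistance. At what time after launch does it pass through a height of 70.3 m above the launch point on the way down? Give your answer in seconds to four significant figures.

8.468 s

Convert: 186 km/h = 186/3.6 = 51.67 m/s.
Horizontal component vₓ = 51.67 cos 74.7° = 13.63 m/s; vertical v_y0 = 51.67 sin 74.7° = 49.84 m/s.
Set y = v_y0 t − ½ g t² = 70.3: 4.905 t² − 49.84 t + 70.3 = 0.
Quadratic formula: t = (49.84 ± √1104.3) / 9.81 = (49.84 ± 33.23) / 9.81 → t = 1.693 s or 8.468 s.
The descending-branch root is 8.468 s.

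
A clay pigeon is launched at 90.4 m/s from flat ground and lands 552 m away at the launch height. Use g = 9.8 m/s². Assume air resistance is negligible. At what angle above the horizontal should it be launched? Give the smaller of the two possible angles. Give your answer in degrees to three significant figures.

From R = (v₀²/g) sin 2θ: sin 2θ = 9.80 × 552 / 8172.2 = 0.6620.
2θ = 41.45° or 180° − 41.45° = 138.6°, so θ = 20.72° or 69.28°.
The smaller angle is 20.72°.

20.7°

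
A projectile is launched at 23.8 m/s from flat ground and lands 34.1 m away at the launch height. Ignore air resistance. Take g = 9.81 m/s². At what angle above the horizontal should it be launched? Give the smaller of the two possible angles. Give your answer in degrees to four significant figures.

18.10°

R = v₀² sin 2θ / g gives sin 2θ = gR/v₀² = 9.81·34.1/23.8² = 0.5906.
2θ = 36.20° or 180° − 36.20° = 143.8°, so θ = 18.10° or 71.90°.
The smaller angle is 18.10°.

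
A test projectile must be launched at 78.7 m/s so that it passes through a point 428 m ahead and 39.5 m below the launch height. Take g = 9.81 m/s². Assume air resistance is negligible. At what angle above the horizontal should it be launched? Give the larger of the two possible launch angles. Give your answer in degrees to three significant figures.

Trajectory: y = x tanθ − g x² (1 + tan²θ)/(2v₀²). With x = 428, y = −39.5, v₀ = 78.7, g = 9.81:
145.1 tan²θ − 428 tanθ + (105.6) = 0.
tanθ = [428 ± √(428² − 4 × 145.1 × (105.6))] / (2 × 145.1) = (428 ± 349.2) / 290.1, giving tanθ = 0.2717 or 2.679.
θ = 15.20° or 69.53°; the larger is 69.53°.

69.5°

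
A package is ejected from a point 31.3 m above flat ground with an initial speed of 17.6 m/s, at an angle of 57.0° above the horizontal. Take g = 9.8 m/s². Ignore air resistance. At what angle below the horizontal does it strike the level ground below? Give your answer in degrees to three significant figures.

vₓ = 17.60 cos 57.0° = 9.586 m/s; v_y0 = 17.60 sin 57.0° = 14.76 m/s.
Vertical motion (up positive, ground at y = 0): 4.900 t² − (14.76) t − 31.3 = 0, so t = (14.76 + √(14.76² + 2·9.80·31.3)) / 9.80 = (14.76 + 28.83) / 9.80 = 4.448 s.
At impact: v_y = v_y0 − g t = −28.83 m/s; vₓ = 9.586 m/s.
Angle below horizontal: arctan(|v_y|/vₓ) = arctan(28.83/9.586) = 71.61°.

71.6°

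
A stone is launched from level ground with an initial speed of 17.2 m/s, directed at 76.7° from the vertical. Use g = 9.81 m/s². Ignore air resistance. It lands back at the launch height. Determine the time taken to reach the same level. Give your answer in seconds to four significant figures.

0.8067 s

Horizontal component vₓ = 17.20 sin 76.7° = 16.74 m/s; vertical v_y0 = 17.20 cos 76.7° = 3.957 m/s.
Landing at launch height ⇒ T = 2 v_y0 / g = 2 × 3.957 / 9.81 = 0.8067 s.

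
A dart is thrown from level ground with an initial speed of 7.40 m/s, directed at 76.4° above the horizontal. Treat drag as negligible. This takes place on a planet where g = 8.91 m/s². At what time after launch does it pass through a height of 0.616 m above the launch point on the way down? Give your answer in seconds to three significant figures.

1.52 s

Resolve: vₓ = 7.400 cos 76.4° = 1.740 m/s and v_y0 = 7.400 sin 76.4° = 7.193 m/s.
Height y(t) = 7.193 t − 4.455 t² = 0.616 gives 4.455 t² − 7.193 t + 0.616 = 0.
t = [7.193 ± √(7.193² − 2·8.91·0.616)] / 8.91 = (7.193 ± 6.384) / 8.91, so t = 0.09075 s or t = 1.524 s.
The descending-branch root is 1.524 s.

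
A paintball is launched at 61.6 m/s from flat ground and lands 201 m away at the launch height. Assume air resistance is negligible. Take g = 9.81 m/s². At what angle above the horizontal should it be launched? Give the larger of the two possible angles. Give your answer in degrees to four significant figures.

R = v₀² sin 2θ / g gives sin 2θ = gR/v₀² = 9.81·201/61.6² = 0.5196.
2θ = 31.31° or 180° − 31.31° = 148.7°, so θ = 15.65° or 74.35°.
The larger angle is 74.35°.

74.35°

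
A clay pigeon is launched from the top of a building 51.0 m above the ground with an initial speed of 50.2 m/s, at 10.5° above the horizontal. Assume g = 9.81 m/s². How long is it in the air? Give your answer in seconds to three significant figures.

4.29 s

Horizontal component vₓ = 50.20 cos 10.5° = 49.36 m/s; vertical v_y0 = 50.20 sin 10.5° = 9.148 m/s.
With up positive and y = 0 at the ground: y(t) = 51.0 + (9.148) t − 4.905 t². Setting y = 0 and taking the positive root: t = [9.148 + √(9.148² + 2·9.81·51.0)] / 9.81 = (9.148 + 32.93) / 9.81 = 4.289 s.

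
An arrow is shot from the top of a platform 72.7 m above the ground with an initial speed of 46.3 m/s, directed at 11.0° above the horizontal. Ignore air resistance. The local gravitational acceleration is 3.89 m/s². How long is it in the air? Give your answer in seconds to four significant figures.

8.793 s

Resolve: vₓ = 46.30 cos 11.0° = 45.45 m/s and v_y0 = 46.30 sin 11.0° = 8.834 m/s.
Vertical motion (up positive, ground at y = 0): 1.945 t² − (8.834) t − 72.7 = 0, so t = (8.834 + √(8.834² + 2·3.89·72.7)) / 3.89 = (8.834 + 25.37) / 3.89 = 8.793 s.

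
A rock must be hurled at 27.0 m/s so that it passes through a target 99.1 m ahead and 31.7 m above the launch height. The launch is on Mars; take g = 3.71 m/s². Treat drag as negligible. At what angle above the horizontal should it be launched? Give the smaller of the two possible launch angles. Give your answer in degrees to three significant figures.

34.7°

Trajectory: y = x tanθ − g x² (1 + tan²θ)/(2v₀²). With x = 99.1, y = 31.7, v₀ = 27.0, g = 3.71:
24.99 tan²θ − 99.1 tanθ + (56.69) = 0.
tanθ = [99.1 ± √(99.1² − 4 × 24.99 × (56.69))] / (2 × 24.99) = (99.1 ± 64.45) / 49.98, giving tanθ = 0.6932 or 3.272.
θ = 34.73° or 73.01°; the smaller is 34.73°.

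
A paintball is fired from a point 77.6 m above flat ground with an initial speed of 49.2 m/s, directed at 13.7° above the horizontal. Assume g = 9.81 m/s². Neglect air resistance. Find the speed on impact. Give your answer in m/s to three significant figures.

Resolve: vₓ = 49.20 cos 13.7° = 47.80 m/s and v_y0 = 49.20 sin 13.7° = 11.65 m/s.
Vertical motion (up positive, ground at y = 0): 4.905 t² − (11.65) t − 77.6 = 0, so t = (11.65 + √(11.65² + 2·9.81·77.6)) / 9.81 = (11.65 + 40.72) / 9.81 = 5.339 s.
Vertical velocity at impact: v_y = v_y0 − g t = 11.65 − 9.81 × 5.339 = −40.72 m/s.
Speed: |v| = √(vₓ² + v_y²) = √(47.80² + 40.72²) = 62.79 m/s.

62.8 m/s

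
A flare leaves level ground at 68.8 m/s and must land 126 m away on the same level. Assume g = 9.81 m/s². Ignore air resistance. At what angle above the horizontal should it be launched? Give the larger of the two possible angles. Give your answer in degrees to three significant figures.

82.4°

R = v₀² sin 2θ / g gives sin 2θ = gR/v₀² = 9.81·126/68.8² = 0.2611.
2θ = 15.14° or 180° − 15.14° = 164.9°, so θ = 7.569° or 82.43°.
The larger angle is 82.43°.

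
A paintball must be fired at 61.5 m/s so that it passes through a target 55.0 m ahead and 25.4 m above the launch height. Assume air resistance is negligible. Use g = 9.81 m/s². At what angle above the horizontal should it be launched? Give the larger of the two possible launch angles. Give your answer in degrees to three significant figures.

85.8°

Trajectory: y = x tanθ − g x² (1 + tan²θ)/(2v₀²). With x = 55.0, y = 25.4, v₀ = 61.5, g = 9.81:
3.923 tan²θ − 55.0 tanθ + (29.32) = 0.
tanθ = [55.0 ± √(55.0² − 4 × 3.923 × (29.32))] / (2 × 3.923) = (55.0 ± 50.64) / 7.846, giving tanθ = 0.5551 or 13.46.
θ = 29.04° or 85.75°; the larger is 85.75°.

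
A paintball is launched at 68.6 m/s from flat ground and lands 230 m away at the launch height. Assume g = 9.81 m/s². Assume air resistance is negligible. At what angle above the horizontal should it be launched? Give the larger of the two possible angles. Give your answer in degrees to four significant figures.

75.68°

From R = (v₀²/g) sin 2θ: sin 2θ = 9.81 × 230 / 4706.0 = 0.4795.
2θ = 28.65° or 180° − 28.65° = 151.4°, so θ = 14.32° or 75.68°.
The larger angle is 75.68°.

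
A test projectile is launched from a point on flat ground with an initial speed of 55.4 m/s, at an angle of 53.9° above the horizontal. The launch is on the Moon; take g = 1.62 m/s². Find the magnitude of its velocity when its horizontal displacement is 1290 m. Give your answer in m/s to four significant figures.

37.90 m/s

Horizontal component vₓ = 55.40 cos 53.9° = 32.64 m/s; vertical v_y0 = 55.40 sin 53.9° = 44.76 m/s.
Time to reach x = 1290 m: t = x/vₓ = 1290/32.64 = 39.52 s.
Vertical velocity there: v_y = v_y0 − g t = 44.76 − 1.62 × 39.52 = −19.26 m/s.
Speed: √(vₓ² + v_y²) = √(32.64² + 19.26²) = 37.90 m/s.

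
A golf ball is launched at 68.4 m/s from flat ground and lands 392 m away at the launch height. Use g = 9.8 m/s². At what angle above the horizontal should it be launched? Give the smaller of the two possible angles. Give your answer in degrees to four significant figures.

R = v₀² sin 2θ / g gives sin 2θ = gR/v₀² = 9.80·392/68.4² = 0.8211.
2θ = 55.20° or 180° − 55.20° = 124.8°, so θ = 27.60° or 62.40°.
The smaller angle is 27.60°.

27.60°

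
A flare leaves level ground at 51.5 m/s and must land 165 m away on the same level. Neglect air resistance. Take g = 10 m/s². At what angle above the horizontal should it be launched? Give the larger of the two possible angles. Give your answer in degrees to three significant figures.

From R = (v₀²/g) sin 2θ: sin 2θ = 10.0 × 165 / 2652.2 = 0.6221.
2θ = 38.47° or 180° − 38.47° = 141.5°, so θ = 19.24° or 70.76°.
The larger angle is 70.76°.

70.8°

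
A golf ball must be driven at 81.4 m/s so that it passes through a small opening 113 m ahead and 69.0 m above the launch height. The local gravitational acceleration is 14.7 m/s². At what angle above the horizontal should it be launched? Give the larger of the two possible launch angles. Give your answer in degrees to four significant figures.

82.05°

Trajectory: y = x tanθ − g x² (1 + tan²θ)/(2v₀²). With x = 113, y = 69.0, v₀ = 81.4, g = 14.7:
14.16 tan²θ − 113 tanθ + (83.16) = 0.
tanθ = [113 ± √(113² − 4 × 14.16 × (83.16))] / (2 × 14.16) = (113 ± 89.76) / 28.33, giving tanθ = 0.8203 or 7.157.
θ = 39.36° or 82.05°; the larger is 82.05°.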